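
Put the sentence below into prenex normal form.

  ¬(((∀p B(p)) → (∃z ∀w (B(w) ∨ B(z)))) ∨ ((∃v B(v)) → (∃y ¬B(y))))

First replace A → B with ¬A ∨ B.
  ¬(¬(∀p B(p)) ∨ (∃z ∀w (B(w) ∨ B(z))) ∨ ¬(∃v B(v)) ∨ (∃y ¬B(y)))
Drive negations inward (¬∀x A ≡ ∃x ¬A, ¬∃x A ≡ ∀x ¬A, De Morgan for ∧/∨):
  (∀p B(p)) ∧ (∀z ∃w (¬B(w) ∧ ¬B(z))) ∧ (∃v B(v)) ∧ (∀y B(y))
Pull the quantifiers to the front (each side's bound variable is not free in the other side):
  ∀p ∀z ∃w ∃v ∀y (B(p) ∧ ¬B(w) ∧ ¬B(z) ∧ B(v) ∧ B(y))

∀p ∀z ∃w ∃v ∀y (B(p) ∧ ¬B(w) ∧ ¬B(z) ∧ B(v) ∧ B(y))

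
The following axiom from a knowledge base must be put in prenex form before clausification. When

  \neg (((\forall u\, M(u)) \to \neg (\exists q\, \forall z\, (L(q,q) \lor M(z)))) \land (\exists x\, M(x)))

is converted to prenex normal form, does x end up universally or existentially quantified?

First replace A → B with ¬A ∨ B.
  \neg ((\neg (\forall u\, M(u)) \lor \neg (\exists q\, \forall z\, (L(q,q) \lor M(z)))) \land (\exists x\, M(x)))
Drive negations inward (¬∀x A ≡ ∃x ¬A, ¬∃x A ≡ ∀x ¬A, De Morgan for ∧/∨):
  (\forall u\, M(u)) \land (\exists q\, \forall z\, (L(q,q) \lor M(z))) \lor (\forall x\, \neg M(x))
All bound variables are already distinct, so no renaming is needed.
Extract every quantifier outward, since the variables are now distinct and don't occur free across branches:
  \forall u\, \exists q\, \forall z\, \forall x\, (M(u) \land (L(q,q) \lor M(z)) \lor \neg M(x))
The quantifier \exists x sits under an odd number of negations (counting the antecedent side of each →), so it flips to \forall x.

universal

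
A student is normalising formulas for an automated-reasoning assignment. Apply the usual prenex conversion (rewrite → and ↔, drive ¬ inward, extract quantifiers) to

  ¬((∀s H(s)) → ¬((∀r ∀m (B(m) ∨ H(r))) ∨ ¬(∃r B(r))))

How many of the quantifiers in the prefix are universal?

4

First replace A → B with ¬A ∨ B.
  ¬(¬(∀s H(s)) ∨ ¬((∀r ∀m (B(m) ∨ H(r))) ∨ ¬(∃r B(r))))
Drive negations inward (¬∀x A ≡ ∃x ¬A, ¬∃x A ≡ ∀x ¬A, De Morgan for ∧/∨):
  (∀s H(s)) ∧ ((∀r ∀m (B(m) ∨ H(r))) ∨ (∀r ¬B(r)))
Rename bound variables to avoid capture: r↦w.
  (∀s H(s)) ∧ ((∀r ∀m (B(m) ∨ H(r))) ∨ (∀w ¬B(w)))
Pull the quantifiers to the front (each side's bound variable is not free in the other side):
  ∀s ∀r ∀m ∀w (H(s) ∧ (B(m) ∨ H(r) ∨ ¬B(w)))
The prefix is ∀s ∀r ∀m ∀w: 4 universal, 0 existential.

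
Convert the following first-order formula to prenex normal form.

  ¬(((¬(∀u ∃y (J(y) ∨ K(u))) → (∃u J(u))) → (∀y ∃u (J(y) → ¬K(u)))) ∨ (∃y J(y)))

First replace A → B with ¬A ∨ B.
  ¬(¬(¬¬(∀u ∃y (J(y) ∨ K(u))) ∨ (∃u J(u))) ∨ (∀y ∃u (¬J(y) ∨ ¬K(u))) ∨ (∃y J(y)))
Drive negations inward (¬∀x A ≡ ∃x ¬A, ¬∃x A ≡ ∀x ¬A, De Morgan for ∧/∨):
  ((∀u ∃y (J(y) ∨ K(u))) ∨ (∃u J(u))) ∧ (∃y ∀u (J(y) ∧ K(u))) ∧ (∀y ¬J(y))
Rename bound variables to avoid capture: u↦z1, y↦y1, u↦q, y↦x.
  ((∀u ∃y (J(y) ∨ K(u))) ∨ (∃z1 J(z1))) ∧ (∃y1 ∀q (J(y1) ∧ K(q))) ∧ (∀x ¬J(x))
Finally move all quantifiers to the prefix:
  ∀u ∃y ∃z1 ∃y1 ∀q ∀x ((J(y) ∨ K(u) ∨ J(z1)) ∧ J(y1) ∧ K(q) ∧ ¬J(x))

∀u ∃y ∃z1 ∃y1 ∀q ∀x ((J(y) ∨ K(u) ∨ J(z1)) ∧ J(y1) ∧ K(q) ∧ ¬J(x))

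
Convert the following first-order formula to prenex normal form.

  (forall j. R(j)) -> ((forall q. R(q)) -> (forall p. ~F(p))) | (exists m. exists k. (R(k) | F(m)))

exists j. exists q. forall p. exists m. exists k. (~R(j) | ~R(q) | ~F(p) | R(k) | F(m))

First replace A → B with ¬A ∨ B.
  ~(forall j. R(j)) | ~(forall q. R(q)) | (forall p. ~F(p)) | (exists m. exists k. (R(k) | F(m)))
Push ¬ through the quantifiers and connectives to reach negation normal form:
  (exists j. ~R(j)) | (exists q. ~R(q)) | (forall p. ~F(p)) | (exists m. exists k. (R(k) | F(m)))
All bound variables are already distinct, so no renaming is needed.
Finally move all quantifiers to the prefix:
  exists j. exists q. forall p. exists m. exists k. (~R(j) | ~R(q) | ~F(p) | R(k) | F(m))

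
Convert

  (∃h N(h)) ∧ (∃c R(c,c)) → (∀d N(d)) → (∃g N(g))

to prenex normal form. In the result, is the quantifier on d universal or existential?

Rewrite implications/biconditionals: A → B as ¬A ∨ B.
  ¬((∃h N(h)) ∧ (∃c R(c,c))) ∨ ¬(∀d N(d)) ∨ (∃g N(g))
Push ¬ through the quantifiers and connectives to reach negation normal form:
  (∀h ¬N(h)) ∨ (∀c ¬R(c,c)) ∨ (∃d ¬N(d)) ∨ (∃g N(g))
Finally move all quantifiers to the prefix:
  ∀h ∀c ∃d ∃g (¬N(h) ∨ ¬R(c,c) ∨ ¬N(d) ∨ N(g))
The quantifier ∀d sits under an odd number of negations (counting the antecedent side of each →), so it flips to ∃d.

existential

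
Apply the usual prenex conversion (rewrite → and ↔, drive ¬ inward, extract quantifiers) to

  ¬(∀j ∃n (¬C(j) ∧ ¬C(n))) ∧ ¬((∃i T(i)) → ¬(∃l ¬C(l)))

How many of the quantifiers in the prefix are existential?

3

Eliminate → and ↔ using ¬ and ∨.
  ¬(∀j ∃n (¬C(j) ∧ ¬C(n))) ∧ ¬(¬(∃i T(i)) ∨ ¬(∃l ¬C(l)))
Drive negations inward (¬∀x A ≡ ∃x ¬A, ¬∃x A ≡ ∀x ¬A, De Morgan for ∧/∨):
  (∃j ∀n (C(j) ∨ C(n))) ∧ (∃i T(i)) ∧ (∃l ¬C(l))
All bound variables are already distinct, so no renaming is needed.
Pull the quantifiers to the front (each side's bound variable is not free in the other side):
  ∃j ∀n ∃i ∃l ((C(j) ∨ C(n)) ∧ T(i) ∧ ¬C(l))
The prefix is ∃j ∀n ∃i ∃l: 1 universal, 3 existential.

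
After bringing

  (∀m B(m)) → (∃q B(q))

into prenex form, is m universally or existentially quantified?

existential

First replace A → B with ¬A ∨ B.
  ¬(∀m B(m)) ∨ (∃q B(q))
Move each ¬ inward, flipping quantifiers it crosses:
  (∃m ¬B(m)) ∨ (∃q B(q))
All bound variables are already distinct, so no renaming is needed.
Pull the quantifiers to the front (each side's bound variable is not free in the other side):
  ∃m ∃q (¬B(m) ∨ B(q))
The quantifier ∀m sits under an odd number of negations (counting the antecedent side of each →), so it flips to ∃m.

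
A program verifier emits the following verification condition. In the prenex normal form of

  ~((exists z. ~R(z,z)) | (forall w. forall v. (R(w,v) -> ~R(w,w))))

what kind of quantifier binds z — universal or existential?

universal

Eliminate → and ↔ using ¬ and ∨.
  ~((exists z. ~R(z,z)) | (forall w. forall v. (~R(w,v) | ~R(w,w))))
Move each ¬ inward, flipping quantifiers it crosses:
  (forall z. R(z,z)) & (exists w. exists v. (R(w,v) & R(w,w)))
All bound variables are already distinct, so no renaming is needed.
Extract every quantifier outward, since the variables are now distinct and don't occur free across branches:
  forall z. exists w. exists v. (R(z,z) & R(w,v) & R(w,w))
The quantifier exists z sits under an odd number of negations (counting the antecedent side of each →), so it flips to forall z.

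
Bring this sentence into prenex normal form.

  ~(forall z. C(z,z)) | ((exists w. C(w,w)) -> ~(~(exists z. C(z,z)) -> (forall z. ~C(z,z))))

Rewrite implications/biconditionals: A → B as ¬A ∨ B.
  ~(forall z. C(z,z)) | ~(exists w. C(w,w)) | ~(~~(exists z. C(z,z)) | (forall z. ~C(z,z)))
Move each ¬ inward, flipping quantifiers it crosses:
  (exists z. ~C(z,z)) | (forall w. ~C(w,w)) | (forall z. ~C(z,z)) & (exists z. C(z,z))
Standardize variables apart so no two quantifiers bind the same name: z↦r, z↦u.
  (exists z. ~C(z,z)) | (forall w. ~C(w,w)) | (forall r. ~C(r,r)) & (exists u. C(u,u))
Extract every quantifier outward, since the variables are now distinct and don't occur free across branches:
  exists z. forall w. forall r. exists u. (~C(z,z) | ~C(w,w) | ~C(r,r) & C(u,u))

exists z. forall w. forall r. exists u. (~C(z,z) | ~C(w,w) | ~C(r,r) & C(u,u))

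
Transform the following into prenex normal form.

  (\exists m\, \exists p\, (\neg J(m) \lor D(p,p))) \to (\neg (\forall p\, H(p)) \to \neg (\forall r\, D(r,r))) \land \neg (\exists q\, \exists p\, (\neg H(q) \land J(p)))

\forall m\, \forall p\, \forall u\, \exists r\, \forall q\, \forall t\, (J(m) \land \neg D(p,p) \lor (H(u) \lor \neg D(r,r)) \land (H(q) \lor \neg J(t)))

First replace A → B with ¬A ∨ B.
  \neg (\exists m\, \exists p\, (\neg J(m) \lor D(p,p))) \lor (\neg \neg (\forall p\, H(p)) \lor \neg (\forall r\, D(r,r))) \land \neg (\exists q\, \exists p\, (\neg H(q) \land J(p)))
Move each ¬ inward, flipping quantifiers it crosses:
  (\forall m\, \forall p\, (J(m) \land \neg D(p,p))) \lor ((\forall p\, H(p)) \lor (\exists r\, \neg D(r,r))) \land (\forall q\, \forall p\, (H(q) \lor \neg J(p)))
Rename bound variables to avoid capture: p↦u, p↦t.
  (\forall m\, \forall p\, (J(m) \land \neg D(p,p))) \lor ((\forall u\, H(u)) \lor (\exists r\, \neg D(r,r))) \land (\forall q\, \forall t\, (H(q) \lor \neg J(t)))
Pull the quantifiers to the front (each side's bound variable is not free in the other side):
  \forall m\, \forall p\, \forall u\, \exists r\, \forall q\, \forall t\, (J(m) \land \neg D(p,p) \lor (H(u) \lor \neg D(r,r)) \land (H(q) \lor \neg J(t)))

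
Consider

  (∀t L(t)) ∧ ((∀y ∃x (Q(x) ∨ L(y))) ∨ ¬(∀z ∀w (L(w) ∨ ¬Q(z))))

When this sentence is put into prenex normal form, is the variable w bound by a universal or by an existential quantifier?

existential

Move each ¬ inward, flipping quantifiers it crosses:
  (∀t L(t)) ∧ ((∀y ∃x (Q(x) ∨ L(y))) ∨ (∃z ∃w (¬L(w) ∧ Q(z))))
Pull the quantifiers to the front (each side's bound variable is not free in the other side):
  ∀t ∀y ∃x ∃z ∃w (L(t) ∧ (Q(x) ∨ L(y) ∨ ¬L(w) ∧ Q(z)))
The quantifier ∀w sits under an odd number of negations, so it flips to ∃w.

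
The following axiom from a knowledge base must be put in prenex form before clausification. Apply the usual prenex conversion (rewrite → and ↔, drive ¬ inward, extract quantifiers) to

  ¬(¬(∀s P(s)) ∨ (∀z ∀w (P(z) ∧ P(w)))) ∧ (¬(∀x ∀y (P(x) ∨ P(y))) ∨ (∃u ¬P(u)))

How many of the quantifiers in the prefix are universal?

1

Push ¬ through the quantifiers and connectives to reach negation normal form:
  (∀s P(s)) ∧ (∃z ∃w (¬P(z) ∨ ¬P(w))) ∧ ((∃x ∃y (¬P(x) ∧ ¬P(y))) ∨ (∃u ¬P(u)))
All bound variables are already distinct, so no renaming is needed.
Finally move all quantifiers to the prefix:
  ∀s ∃z ∃w ∃x ∃y ∃u (P(s) ∧ (¬P(z) ∨ ¬P(w)) ∧ (¬P(x) ∧ ¬P(y) ∨ ¬P(u)))
The prefix is ∀s ∃z ∃w ∃x ∃y ∃u: 1 universal, 5 existential.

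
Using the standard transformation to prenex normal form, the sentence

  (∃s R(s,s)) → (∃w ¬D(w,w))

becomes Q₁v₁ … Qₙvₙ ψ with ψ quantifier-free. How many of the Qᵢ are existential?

1

Rewrite implications/biconditionals: A → B as ¬A ∨ B.
  ¬(∃s R(s,s)) ∨ (∃w ¬D(w,w))
Push ¬ through the quantifiers and connectives to reach negation normal form:
  (∀s ¬R(s,s)) ∨ (∃w ¬D(w,w))
All bound variables are already distinct, so no renaming is needed.
Extract every quantifier outward, since the variables are now distinct and don't occur free across branches:
  ∀s ∃w (¬R(s,s) ∨ ¬D(w,w))
The prefix is ∀s ∃w: 1 universal, 1 existential.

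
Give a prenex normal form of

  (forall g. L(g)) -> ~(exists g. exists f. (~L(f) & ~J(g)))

First replace A → B with ¬A ∨ B.
  ~(forall g. L(g)) | ~(exists g. exists f. (~L(f) & ~J(g)))
Move each ¬ inward, flipping quantifiers it crosses:
  (exists g. ~L(g)) | (forall g. forall f. (L(f) | J(g)))
Give each quantifier a distinct variable: g↦x.
  (exists g. ~L(g)) | (forall x. forall f. (L(f) | J(x)))
Finally move all quantifiers to the prefix:
  exists g. forall x. forall f. (~L(g) | L(f) | J(x))

exists g. forall x. forall f. (~L(g) | L(f) | J(x))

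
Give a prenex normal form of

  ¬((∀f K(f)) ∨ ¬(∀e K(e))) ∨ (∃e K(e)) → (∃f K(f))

∀f ∃e ∀s ∃y1 ((K(f) ∨ ¬K(e)) ∧ ¬K(s) ∨ K(y1))

Rewrite implications/biconditionals: A → B as ¬A ∨ B.
  ¬(¬((∀f K(f)) ∨ ¬(∀e K(e))) ∨ (∃e K(e))) ∨ (∃f K(f))
Drive negations inward (¬∀x A ≡ ∃x ¬A, ¬∃x A ≡ ∀x ¬A, De Morgan for ∧/∨):
  ((∀f K(f)) ∨ (∃e ¬K(e))) ∧ (∀e ¬K(e)) ∨ (∃f K(f))
Give each quantifier a distinct variable: e↦s, f↦y1.
  ((∀f K(f)) ∨ (∃e ¬K(e))) ∧ (∀s ¬K(s)) ∨ (∃y1 K(y1))
Pull the quantifiers to the front (each side's bound variable is not free in the other side):
  ∀f ∃e ∀s ∃y1 ((K(f) ∨ ¬K(e)) ∧ ¬K(s) ∨ K(y1))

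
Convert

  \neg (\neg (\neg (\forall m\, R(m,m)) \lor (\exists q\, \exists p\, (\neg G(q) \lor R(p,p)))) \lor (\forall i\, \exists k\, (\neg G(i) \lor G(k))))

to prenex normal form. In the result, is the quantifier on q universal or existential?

Drive negations inward (¬∀x A ≡ ∃x ¬A, ¬∃x A ≡ ∀x ¬A, De Morgan for ∧/∨):
  ((\exists m\, \neg R(m,m)) \lor (\exists q\, \exists p\, (\neg G(q) \lor R(p,p)))) \land (\exists i\, \forall k\, (G(i) \land \neg G(k)))
All bound variables are already distinct, so no renaming is needed.
Extract every quantifier outward, since the variables are now distinct and don't occur free across branches:
  \exists m\, \exists q\, \exists p\, \exists i\, \forall k\, ((\neg R(m,m) \lor \neg G(q) \lor R(p,p)) \land G(i) \land \neg G(k))
The quantifier \exists q sits under an even number of negations, so it remains existential.

existential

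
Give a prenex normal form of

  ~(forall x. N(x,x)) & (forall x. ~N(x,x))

exists x. forall v. (~N(x,x) & ~N(v,v))

Move each ¬ inward, flipping quantifiers it crosses:
  (exists x. ~N(x,x)) & (forall x. ~N(x,x))
Rename bound variables to avoid capture: x↦v.
  (exists x. ~N(x,x)) & (forall v. ~N(v,v))
Extract every quantifier outward, since the variables are now distinct and don't occur free across branches:
  exists x. forall v. (~N(x,x) & ~N(v,v))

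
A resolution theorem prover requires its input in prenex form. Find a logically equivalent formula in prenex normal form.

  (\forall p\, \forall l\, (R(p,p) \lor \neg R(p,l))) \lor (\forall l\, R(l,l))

Rename bound variables to avoid capture: l↦w1.
  (\forall p\, \forall l\, (R(p,p) \lor \neg R(p,l))) \lor (\forall w1\, R(w1,w1))
Pull the quantifiers to the front (each side's bound variable is not free in the other side):
  \forall p\, \forall l\, \forall w1\, (R(p,p) \lor \neg R(p,l) \lor R(w1,w1))

\forall p\, \forall l\, \forall w1\, (R(p,p) \lor \neg R(p,l) \lor R(w1,w1))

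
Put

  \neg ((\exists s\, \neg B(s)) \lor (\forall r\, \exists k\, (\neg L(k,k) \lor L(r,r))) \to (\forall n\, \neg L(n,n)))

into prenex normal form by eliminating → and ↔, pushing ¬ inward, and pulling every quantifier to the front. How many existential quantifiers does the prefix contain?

3

Rewrite implications/biconditionals: A → B as ¬A ∨ B.
  \neg (\neg ((\exists s\, \neg B(s)) \lor (\forall r\, \exists k\, (\neg L(k,k) \lor L(r,r)))) \lor (\forall n\, \neg L(n,n)))
Drive negations inward (¬∀x A ≡ ∃x ¬A, ¬∃x A ≡ ∀x ¬A, De Morgan for ∧/∨):
  ((\exists s\, \neg B(s)) \lor (\forall r\, \exists k\, (\neg L(k,k) \lor L(r,r)))) \land (\exists n\, L(n,n))
All bound variables are already distinct, so no renaming is needed.
Finally move all quantifiers to the prefix:
  \exists s\, \forall r\, \exists k\, \exists n\, ((\neg B(s) \lor \neg L(k,k) \lor L(r,r)) \land L(n,n))
The prefix is \exists s \forall r \exists k \exists n: 1 universal, 3 existential.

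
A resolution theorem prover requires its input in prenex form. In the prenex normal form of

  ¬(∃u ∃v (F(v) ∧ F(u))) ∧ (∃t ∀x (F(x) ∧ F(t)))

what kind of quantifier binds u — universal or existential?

Move each ¬ inward, flipping quantifiers it crosses:
  (∀u ∀v (¬F(v) ∨ ¬F(u))) ∧ (∃t ∀x (F(x) ∧ F(t)))
All bound variables are already distinct, so no renaming is needed.
Extract every quantifier outward, since the variables are now distinct and don't occur free across branches:
  ∀u ∀v ∃t ∀x ((¬F(v) ∨ ¬F(u)) ∧ F(x) ∧ F(t))
The quantifier ∃u sits under an odd number of negations, so it flips to ∀u.

universal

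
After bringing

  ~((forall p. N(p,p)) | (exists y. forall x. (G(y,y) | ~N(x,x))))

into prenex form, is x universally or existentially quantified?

existential

Push ¬ through the quantifiers and connectives to reach negation normal form:
  (exists p. ~N(p,p)) & (forall y. exists x. (~G(y,y) & N(x,x)))
All bound variables are already distinct, so no renaming is needed.
Extract every quantifier outward, since the variables are now distinct and don't occur free across branches:
  exists p. forall y. exists x. (~N(p,p) & ~G(y,y) & N(x,x))
The quantifier forall x sits under an odd number of negations, so it flips to exists x.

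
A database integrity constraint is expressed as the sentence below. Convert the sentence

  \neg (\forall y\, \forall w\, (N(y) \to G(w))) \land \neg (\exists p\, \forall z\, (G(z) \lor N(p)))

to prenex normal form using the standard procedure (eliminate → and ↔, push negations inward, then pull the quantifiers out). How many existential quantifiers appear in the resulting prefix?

3

Rewrite implications/biconditionals: A → B as ¬A ∨ B.
  \neg (\forall y\, \forall w\, (\neg N(y) \lor G(w))) \land \neg (\exists p\, \forall z\, (G(z) \lor N(p)))
Push ¬ through the quantifiers and connectives to reach negation normal form:
  (\exists y\, \exists w\, (N(y) \land \neg G(w))) \land (\forall p\, \exists z\, (\neg G(z) \land \neg N(p)))
All bound variables are already distinct, so no renaming is needed.
Finally move all quantifiers to the prefix:
  \exists y\, \exists w\, \forall p\, \exists z\, (N(y) \land \neg G(w) \land \neg G(z) \land \neg N(p))
The prefix is \exists y \exists w \forall p \exists z: 1 universal, 3 existential.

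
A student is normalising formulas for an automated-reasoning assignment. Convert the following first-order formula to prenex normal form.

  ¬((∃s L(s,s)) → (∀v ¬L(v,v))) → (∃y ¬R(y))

Rewrite implications/biconditionals: A → B as ¬A ∨ B.
  ¬¬(¬(∃s L(s,s)) ∨ (∀v ¬L(v,v))) ∨ (∃y ¬R(y))
Drive negations inward (¬∀x A ≡ ∃x ¬A, ¬∃x A ≡ ∀x ¬A, De Morgan for ∧/∨):
  (∀s ¬L(s,s)) ∨ (∀v ¬L(v,v)) ∨ (∃y ¬R(y))
All bound variables are already distinct, so no renaming is needed.
Pull the quantifiers to the front (each side's bound variable is not free in the other side):
  ∀s ∀v ∃y (¬L(s,s) ∨ ¬L(v,v) ∨ ¬R(y))

∀s ∀v ∃y (¬L(s,s) ∨ ¬L(v,v) ∨ ¬R(y))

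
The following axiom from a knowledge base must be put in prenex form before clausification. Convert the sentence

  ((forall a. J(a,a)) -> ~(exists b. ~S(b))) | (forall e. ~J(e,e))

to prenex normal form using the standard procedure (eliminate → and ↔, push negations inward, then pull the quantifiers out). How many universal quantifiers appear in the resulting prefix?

Eliminate → and ↔ using ¬ and ∨.
  ~(forall a. J(a,a)) | ~(exists b. ~S(b)) | (forall e. ~J(e,e))
Drive negations inward (¬∀x A ≡ ∃x ¬A, ¬∃x A ≡ ∀x ¬A, De Morgan for ∧/∨):
  (exists a. ~J(a,a)) | (forall b. S(b)) | (forall e. ~J(e,e))
Extract every quantifier outward, since the variables are now distinct and don't occur free across branches:
  exists a. forall b. forall e. (~J(a,a) | S(b) | ~J(e,e))
The prefix is exists a forall b forall e: 2 universal, 1 existential.

2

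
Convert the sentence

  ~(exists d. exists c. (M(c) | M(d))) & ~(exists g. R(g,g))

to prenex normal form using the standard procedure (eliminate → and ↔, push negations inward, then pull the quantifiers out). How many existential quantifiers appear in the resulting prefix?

Drive negations inward (¬∀x A ≡ ∃x ¬A, ¬∃x A ≡ ∀x ¬A, De Morgan for ∧/∨):
  (forall d. forall c. (~M(c) & ~M(d))) & (forall g. ~R(g,g))
Extract every quantifier outward, since the variables are now distinct and don't occur free across branches:
  forall d. forall c. forall g. (~M(c) & ~M(d) & ~R(g,g))
The prefix is forall d forall c forall g: 3 universal, 0 existential.

0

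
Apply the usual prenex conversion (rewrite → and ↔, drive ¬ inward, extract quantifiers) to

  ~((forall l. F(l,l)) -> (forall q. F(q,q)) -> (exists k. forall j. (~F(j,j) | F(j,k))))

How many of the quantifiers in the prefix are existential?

1

Eliminate → and ↔ using ¬ and ∨.
  ~(~(forall l. F(l,l)) | ~(forall q. F(q,q)) | (exists k. forall j. (~F(j,j) | F(j,k))))
Move each ¬ inward, flipping quantifiers it crosses:
  (forall l. F(l,l)) & (forall q. F(q,q)) & (forall k. exists j. (F(j,j) & ~F(j,k)))
Finally move all quantifiers to the prefix:
  forall l. forall q. forall k. exists j. (F(l,l) & F(q,q) & F(j,j) & ~F(j,k))
The prefix is forall l forall q forall k exists j: 3 universal, 1 existential.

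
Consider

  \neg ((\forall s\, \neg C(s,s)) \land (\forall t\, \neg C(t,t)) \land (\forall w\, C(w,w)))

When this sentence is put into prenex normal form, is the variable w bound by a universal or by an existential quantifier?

Move each ¬ inward, flipping quantifiers it crosses:
  (\exists s\, C(s,s)) \lor (\exists t\, C(t,t)) \lor (\exists w\, \neg C(w,w))
Extract every quantifier outward, since the variables are now distinct and don't occur free across branches:
  \exists s\, \exists t\, \exists w\, (C(s,s) \lor C(t,t) \lor \neg C(w,w))
The quantifier \forall w sits under an odd number of negations, so it flips to \exists w.

existential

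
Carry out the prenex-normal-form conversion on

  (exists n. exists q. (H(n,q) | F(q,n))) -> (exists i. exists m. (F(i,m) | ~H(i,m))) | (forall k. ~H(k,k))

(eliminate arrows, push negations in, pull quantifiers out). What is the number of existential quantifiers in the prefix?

2

Rewrite implications/biconditionals: A → B as ¬A ∨ B.
  ~(exists n. exists q. (H(n,q) | F(q,n))) | (exists i. exists m. (F(i,m) | ~H(i,m))) | (forall k. ~H(k,k))
Drive negations inward (¬∀x A ≡ ∃x ¬A, ¬∃x A ≡ ∀x ¬A, De Morgan for ∧/∨):
  (forall n. forall q. (~H(n,q) & ~F(q,n))) | (exists i. exists m. (F(i,m) | ~H(i,m))) | (forall k. ~H(k,k))
Pull the quantifiers to the front (each side's bound variable is not free in the other side):
  forall n. forall q. exists i. exists m. forall k. (~H(n,q) & ~F(q,n) | F(i,m) | ~H(i,m) | ~H(k,k))
The prefix is forall n forall q exists i exists m forall k: 3 universal, 2 existential.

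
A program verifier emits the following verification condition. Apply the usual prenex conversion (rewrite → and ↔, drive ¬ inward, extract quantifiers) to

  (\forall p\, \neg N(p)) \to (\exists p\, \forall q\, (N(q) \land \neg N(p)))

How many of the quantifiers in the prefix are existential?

2

Eliminate → and ↔ using ¬ and ∨.
  \neg (\forall p\, \neg N(p)) \lor (\exists p\, \forall q\, (N(q) \land \neg N(p)))
Move each ¬ inward, flipping quantifiers it crosses:
  (\exists p\, N(p)) \lor (\exists p\, \forall q\, (N(q) \land \neg N(p)))
Give each quantifier a distinct variable: p↦u.
  (\exists p\, N(p)) \lor (\exists u\, \forall q\, (N(q) \land \neg N(u)))
Pull the quantifiers to the front (each side's bound variable is not free in the other side):
  \exists p\, \exists u\, \forall q\, (N(p) \lor N(q) \land \neg N(u))
The prefix is \exists p \exists u \forall q: 1 universal, 2 existential.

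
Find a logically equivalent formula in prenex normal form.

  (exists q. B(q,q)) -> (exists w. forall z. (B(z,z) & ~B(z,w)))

Rewrite implications/biconditionals: A → B as ¬A ∨ B.
  ~(exists q. B(q,q)) | (exists w. forall z. (B(z,z) & ~B(z,w)))
Push ¬ through the quantifiers and connectives to reach negation normal form:
  (forall q. ~B(q,q)) | (exists w. forall z. (B(z,z) & ~B(z,w)))
Finally move all quantifiers to the prefix:
  forall q. exists w. forall z. (~B(q,q) | B(z,z) & ~B(z,w))

forall q. exists w. forall z. (~B(q,q) | B(z,z) & ~B(z,w))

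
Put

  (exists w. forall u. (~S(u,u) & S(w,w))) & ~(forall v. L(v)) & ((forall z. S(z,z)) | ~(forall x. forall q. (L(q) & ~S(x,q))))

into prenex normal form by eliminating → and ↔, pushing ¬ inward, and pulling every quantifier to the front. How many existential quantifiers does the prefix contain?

4

Drive negations inward (¬∀x A ≡ ∃x ¬A, ¬∃x A ≡ ∀x ¬A, De Morgan for ∧/∨):
  (exists w. forall u. (~S(u,u) & S(w,w))) & (exists v. ~L(v)) & ((forall z. S(z,z)) | (exists x. exists q. (~L(q) | S(x,q))))
All bound variables are already distinct, so no renaming is needed.
Extract every quantifier outward, since the variables are now distinct and don't occur free across branches:
  exists w. forall u. exists v. forall z. exists x. exists q. (~S(u,u) & S(w,w) & ~L(v) & (S(z,z) | ~L(q) | S(x,q)))
The prefix is exists w forall u exists v forall z exists x exists q: 2 universal, 4 existential.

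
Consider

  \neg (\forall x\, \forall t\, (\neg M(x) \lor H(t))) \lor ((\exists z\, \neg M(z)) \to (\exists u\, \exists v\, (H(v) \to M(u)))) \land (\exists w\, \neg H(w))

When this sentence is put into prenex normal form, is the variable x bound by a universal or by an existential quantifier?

existential

Rewrite implications/biconditionals: A → B as ¬A ∨ B.
  \neg (\forall x\, \forall t\, (\neg M(x) \lor H(t))) \lor (\neg (\exists z\, \neg M(z)) \lor (\exists u\, \exists v\, (\neg H(v) \lor M(u)))) \land (\exists w\, \neg H(w))
Drive negations inward (¬∀x A ≡ ∃x ¬A, ¬∃x A ≡ ∀x ¬A, De Morgan for ∧/∨):
  (\exists x\, \exists t\, (M(x) \land \neg H(t))) \lor ((\forall z\, M(z)) \lor (\exists u\, \exists v\, (\neg H(v) \lor M(u)))) \land (\exists w\, \neg H(w))
All bound variables are already distinct, so no renaming is needed.
Pull the quantifiers to the front (each side's bound variable is not free in the other side):
  \exists x\, \exists t\, \forall z\, \exists u\, \exists v\, \exists w\, (M(x) \land \neg H(t) \lor (M(z) \lor \neg H(v) \lor M(u)) \land \neg H(w))
The quantifier \forall x sits under an odd number of negations (counting the antecedent side of each →), so it flips to \exists x.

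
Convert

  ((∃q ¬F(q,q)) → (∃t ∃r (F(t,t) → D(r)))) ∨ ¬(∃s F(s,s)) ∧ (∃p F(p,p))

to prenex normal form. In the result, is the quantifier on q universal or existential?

Eliminate → and ↔ using ¬ and ∨.
  ¬(∃q ¬F(q,q)) ∨ (∃t ∃r (¬F(t,t) ∨ D(r))) ∨ ¬(∃s F(s,s)) ∧ (∃p F(p,p))
Push ¬ through the quantifiers and connectives to reach negation normal form:
  (∀q F(q,q)) ∨ (∃t ∃r (¬F(t,t) ∨ D(r))) ∨ (∀s ¬F(s,s)) ∧ (∃p F(p,p))
All bound variables are already distinct, so no renaming is needed.
Extract every quantifier outward, since the variables are now distinct and don't occur free across branches:
  ∀q ∃t ∃r ∀s ∃p (F(q,q) ∨ ¬F(t,t) ∨ D(r) ∨ ¬F(s,s) ∧ F(p,p))
The quantifier ∃q sits under an odd number of negations (counting the antecedent side of each →), so it flips to ∀q.

universal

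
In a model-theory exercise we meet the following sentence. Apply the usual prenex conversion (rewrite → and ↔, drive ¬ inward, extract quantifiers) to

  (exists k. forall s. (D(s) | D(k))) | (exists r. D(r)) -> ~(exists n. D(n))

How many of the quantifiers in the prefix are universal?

First replace A → B with ¬A ∨ B.
  ~((exists k. forall s. (D(s) | D(k))) | (exists r. D(r))) | ~(exists n. D(n))
Move each ¬ inward, flipping quantifiers it crosses:
  (forall k. exists s. (~D(s) & ~D(k))) & (forall r. ~D(r)) | (forall n. ~D(n))
Pull the quantifiers to the front (each side's bound variable is not free in the other side):
  forall k. exists s. forall r. forall n. (~D(s) & ~D(k) & ~D(r) | ~D(n))
The prefix is forall k exists s forall r forall n: 3 universal, 1 existential.

3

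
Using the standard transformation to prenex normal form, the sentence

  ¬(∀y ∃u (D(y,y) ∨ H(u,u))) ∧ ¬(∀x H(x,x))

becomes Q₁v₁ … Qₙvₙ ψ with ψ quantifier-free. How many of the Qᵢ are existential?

2

Move each ¬ inward, flipping quantifiers it crosses:
  (∃y ∀u (¬D(y,y) ∧ ¬H(u,u))) ∧ (∃x ¬H(x,x))
All bound variables are already distinct, so no renaming is needed.
Finally move all quantifiers to the prefix:
  ∃y ∀u ∃x (¬D(y,y) ∧ ¬H(u,u) ∧ ¬H(x,x))
The prefix is ∃y ∀u ∃x: 1 universal, 2 existential.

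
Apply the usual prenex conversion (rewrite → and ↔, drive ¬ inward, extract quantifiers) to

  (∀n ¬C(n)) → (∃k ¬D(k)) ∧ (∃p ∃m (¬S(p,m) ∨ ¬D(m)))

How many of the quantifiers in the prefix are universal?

0

Rewrite implications/biconditionals: A → B as ¬A ∨ B.
  ¬(∀n ¬C(n)) ∨ (∃k ¬D(k)) ∧ (∃p ∃m (¬S(p,m) ∨ ¬D(m)))
Push ¬ through the quantifiers and connectives to reach negation normal form:
  (∃n C(n)) ∨ (∃k ¬D(k)) ∧ (∃p ∃m (¬S(p,m) ∨ ¬D(m)))
All bound variables are already distinct, so no renaming is needed.
Pull the quantifiers to the front (each side's bound variable is not free in the other side):
  ∃n ∃k ∃p ∃m (C(n) ∨ ¬D(k) ∧ (¬S(p,m) ∨ ¬D(m)))
The prefix is ∃n ∃k ∃p ∃m: 0 universal, 4 existential.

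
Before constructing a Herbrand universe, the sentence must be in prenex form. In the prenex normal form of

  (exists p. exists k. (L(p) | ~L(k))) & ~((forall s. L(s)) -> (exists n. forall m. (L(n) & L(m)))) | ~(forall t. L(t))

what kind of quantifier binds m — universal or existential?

Rewrite implications/biconditionals: A → B as ¬A ∨ B.
  (exists p. exists k. (L(p) | ~L(k))) & ~(~(forall s. L(s)) | (exists n. forall m. (L(n) & L(m)))) | ~(forall t. L(t))
Drive negations inward (¬∀x A ≡ ∃x ¬A, ¬∃x A ≡ ∀x ¬A, De Morgan for ∧/∨):
  (exists p. exists k. (L(p) | ~L(k))) & (forall s. L(s)) & (forall n. exists m. (~L(n) | ~L(m))) | (exists t. ~L(t))
All bound variables are already distinct, so no renaming is needed.
Pull the quantifiers to the front (each side's bound variable is not free in the other side):
  exists p. exists k. forall s. forall n. exists m. exists t. ((L(p) | ~L(k)) & L(s) & (~L(n) | ~L(m)) | ~L(t))
The quantifier forall m sits under an odd number of negations (counting the antecedent side of each →), so it flips to exists m.

existential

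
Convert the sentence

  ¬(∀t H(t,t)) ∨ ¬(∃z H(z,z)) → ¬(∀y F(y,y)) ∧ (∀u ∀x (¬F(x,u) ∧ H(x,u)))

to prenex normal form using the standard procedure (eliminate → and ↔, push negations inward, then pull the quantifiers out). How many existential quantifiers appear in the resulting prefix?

Rewrite implications/biconditionals: A → B as ¬A ∨ B.
  ¬(¬(∀t H(t,t)) ∨ ¬(∃z H(z,z))) ∨ ¬(∀y F(y,y)) ∧ (∀u ∀x (¬F(x,u) ∧ H(x,u)))
Move each ¬ inward, flipping quantifiers it crosses:
  (∀t H(t,t)) ∧ (∃z H(z,z)) ∨ (∃y ¬F(y,y)) ∧ (∀u ∀x (¬F(x,u) ∧ H(x,u)))
Extract every quantifier outward, since the variables are now distinct and don't occur free across branches:
  ∀t ∃z ∃y ∀u ∀x (H(t,t) ∧ H(z,z) ∨ ¬F(y,y) ∧ ¬F(x,u) ∧ H(x,u))
The prefix is ∀t ∃z ∃y ∀u ∀x: 3 universal, 2 existential.

2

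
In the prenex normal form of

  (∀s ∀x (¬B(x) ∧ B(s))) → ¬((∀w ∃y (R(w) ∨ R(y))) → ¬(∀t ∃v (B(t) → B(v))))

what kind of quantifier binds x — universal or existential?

existential

First replace A → B with ¬A ∨ B.
  ¬(∀s ∀x (¬B(x) ∧ B(s))) ∨ ¬(¬(∀w ∃y (R(w) ∨ R(y))) ∨ ¬(∀t ∃v (¬B(t) ∨ B(v))))
Move each ¬ inward, flipping quantifiers it crosses:
  (∃s ∃x (B(x) ∨ ¬B(s))) ∨ (∀w ∃y (R(w) ∨ R(y))) ∧ (∀t ∃v (¬B(t) ∨ B(v)))
Extract every quantifier outward, since the variables are now distinct and don't occur free across branches:
  ∃s ∃x ∀w ∃y ∀t ∃v (B(x) ∨ ¬B(s) ∨ (R(w) ∨ R(y)) ∧ (¬B(t) ∨ B(v)))
The quantifier ∀x sits under an odd number of negations (counting the antecedent side of each →), so it flips to ∃x.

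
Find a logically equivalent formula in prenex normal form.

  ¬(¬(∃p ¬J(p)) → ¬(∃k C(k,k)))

∀p ∃k (J(p) ∧ C(k,k))

Rewrite implications/biconditionals: A → B as ¬A ∨ B.
  ¬(¬¬(∃p ¬J(p)) ∨ ¬(∃k C(k,k)))
Drive negations inward (¬∀x A ≡ ∃x ¬A, ¬∃x A ≡ ∀x ¬A, De Morgan for ∧/∨):
  (∀p J(p)) ∧ (∃k C(k,k))
Extract every quantifier outward, since the variables are now distinct and don't occur free across branches:
  ∀p ∃k (J(p) ∧ C(k,k))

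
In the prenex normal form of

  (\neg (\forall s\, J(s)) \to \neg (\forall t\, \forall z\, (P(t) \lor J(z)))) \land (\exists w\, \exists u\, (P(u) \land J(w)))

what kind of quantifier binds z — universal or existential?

Rewrite implications/biconditionals: A → B as ¬A ∨ B.
  (\neg \neg (\forall s\, J(s)) \lor \neg (\forall t\, \forall z\, (P(t) \lor J(z)))) \land (\exists w\, \exists u\, (P(u) \land J(w)))
Push ¬ through the quantifiers and connectives to reach negation normal form:
  ((\forall s\, J(s)) \lor (\exists t\, \exists z\, (\neg P(t) \land \neg J(z)))) \land (\exists w\, \exists u\, (P(u) \land J(w)))
All bound variables are already distinct, so no renaming is needed.
Pull the quantifiers to the front (each side's bound variable is not free in the other side):
  \forall s\, \exists t\, \exists z\, \exists w\, \exists u\, ((J(s) \lor \neg P(t) \land \neg J(z)) \land P(u) \land J(w))
The quantifier \forall z sits under an odd number of negations (counting the antecedent side of each →), so it flips to \exists z.

existential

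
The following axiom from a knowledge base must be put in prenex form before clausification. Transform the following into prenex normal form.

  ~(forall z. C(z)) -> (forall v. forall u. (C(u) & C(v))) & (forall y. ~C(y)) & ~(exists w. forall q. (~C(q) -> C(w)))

Eliminate → and ↔ using ¬ and ∨.
  ~~(forall z. C(z)) | (forall v. forall u. (C(u) & C(v))) & (forall y. ~C(y)) & ~(exists w. forall q. (~~C(q) | C(w)))
Push ¬ through the quantifiers and connectives to reach negation normal form:
  (forall z. C(z)) | (forall v. forall u. (C(u) & C(v))) & (forall y. ~C(y)) & (forall w. exists q. (~C(q) & ~C(w)))
Pull the quantifiers to the front (each side's bound variable is not free in the other side):
  forall z. forall v. forall u. forall y. forall w. exists q. (C(z) | C(u) & C(v) & ~C(y) & ~C(q) & ~C(w))

forall z. forall v. forall u. forall y. forall w. exists q. (C(z) | C(u) & C(v) & ~C(y) & ~C(q) & ~C(w))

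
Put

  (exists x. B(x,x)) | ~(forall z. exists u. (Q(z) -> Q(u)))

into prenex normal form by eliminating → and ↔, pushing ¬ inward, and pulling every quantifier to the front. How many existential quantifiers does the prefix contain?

2

Eliminate → and ↔ using ¬ and ∨.
  (exists x. B(x,x)) | ~(forall z. exists u. (~Q(z) | Q(u)))
Drive negations inward (¬∀x A ≡ ∃x ¬A, ¬∃x A ≡ ∀x ¬A, De Morgan for ∧/∨):
  (exists x. B(x,x)) | (exists z. forall u. (Q(z) & ~Q(u)))
All bound variables are already distinct, so no renaming is needed.
Extract every quantifier outward, since the variables are now distinct and don't occur free across branches:
  exists x. exists z. forall u. (B(x,x) | Q(z) & ~Q(u))
The prefix is exists x exists z forall u: 1 universal, 2 existential.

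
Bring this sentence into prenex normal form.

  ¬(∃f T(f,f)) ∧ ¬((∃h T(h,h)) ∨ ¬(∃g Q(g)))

∀f ∀h ∃g (¬T(f,f) ∧ ¬T(h,h) ∧ Q(g))

Drive negations inward (¬∀x A ≡ ∃x ¬A, ¬∃x A ≡ ∀x ¬A, De Morgan for ∧/∨):
  (∀f ¬T(f,f)) ∧ (∀h ¬T(h,h)) ∧ (∃g Q(g))
Finally move all quantifiers to the prefix:
  ∀f ∀h ∃g (¬T(f,f) ∧ ¬T(h,h) ∧ Q(g))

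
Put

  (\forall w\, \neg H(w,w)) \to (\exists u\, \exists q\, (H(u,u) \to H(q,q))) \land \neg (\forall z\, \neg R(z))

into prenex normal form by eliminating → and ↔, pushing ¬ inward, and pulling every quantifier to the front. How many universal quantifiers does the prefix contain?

Rewrite implications/biconditionals: A → B as ¬A ∨ B.
  \neg (\forall w\, \neg H(w,w)) \lor (\exists u\, \exists q\, (\neg H(u,u) \lor H(q,q))) \land \neg (\forall z\, \neg R(z))
Push ¬ through the quantifiers and connectives to reach negation normal form:
  (\exists w\, H(w,w)) \lor (\exists u\, \exists q\, (\neg H(u,u) \lor H(q,q))) \land (\exists z\, R(z))
Pull the quantifiers to the front (each side's bound variable is not free in the other side):
  \exists w\, \exists u\, \exists q\, \exists z\, (H(w,w) \lor (\neg H(u,u) \lor H(q,q)) \land R(z))
The prefix is \exists w \exists u \exists q \exists z: 0 universal, 4 existential.

0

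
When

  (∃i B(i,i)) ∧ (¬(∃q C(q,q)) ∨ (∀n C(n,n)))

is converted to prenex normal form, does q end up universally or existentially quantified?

universal

Move each ¬ inward, flipping quantifiers it crosses:
  (∃i B(i,i)) ∧ ((∀q ¬C(q,q)) ∨ (∀n C(n,n)))
All bound variables are already distinct, so no renaming is needed.
Extract every quantifier outward, since the variables are now distinct and don't occur free across branches:
  ∃i ∀q ∀n (B(i,i) ∧ (¬C(q,q) ∨ C(n,n)))
The quantifier ∃q sits under an odd number of negations, so it flips to ∀q.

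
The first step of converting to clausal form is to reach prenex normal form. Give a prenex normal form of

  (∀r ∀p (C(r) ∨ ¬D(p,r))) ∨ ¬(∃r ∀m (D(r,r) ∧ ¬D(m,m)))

Drive negations inward (¬∀x A ≡ ∃x ¬A, ¬∃x A ≡ ∀x ¬A, De Morgan for ∧/∨):
  (∀r ∀p (C(r) ∨ ¬D(p,r))) ∨ (∀r ∃m (¬D(r,r) ∨ D(m,m)))
Give each quantifier a distinct variable: r↦v.
  (∀r ∀p (C(r) ∨ ¬D(p,r))) ∨ (∀v ∃m (¬D(v,v) ∨ D(m,m)))
Pull the quantifiers to the front (each side's bound variable is not free in the other side):
  ∀r ∀p ∀v ∃m (C(r) ∨ ¬D(p,r) ∨ ¬D(v,v) ∨ D(m,m))

∀r ∀p ∀v ∃m (C(r) ∨ ¬D(p,r) ∨ ¬D(v,v) ∨ D(m,m))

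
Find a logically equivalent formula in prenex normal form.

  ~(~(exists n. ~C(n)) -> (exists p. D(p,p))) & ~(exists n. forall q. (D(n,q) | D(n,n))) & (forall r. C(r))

forall n. forall p. forall y. exists q. forall r. (C(n) & ~D(p,p) & ~D(y,q) & ~D(y,y) & C(r))

First replace A → B with ¬A ∨ B.
  ~(~~(exists n. ~C(n)) | (exists p. D(p,p))) & ~(exists n. forall q. (D(n,q) | D(n,n))) & (forall r. C(r))
Push ¬ through the quantifiers and connectives to reach negation normal form:
  (forall n. C(n)) & (forall p. ~D(p,p)) & (forall n. exists q. (~D(n,q) & ~D(n,n))) & (forall r. C(r))
Rename bound variables to avoid capture: n↦y.
  (forall n. C(n)) & (forall p. ~D(p,p)) & (forall y. exists q. (~D(y,q) & ~D(y,y))) & (forall r. C(r))
Finally move all quantifiers to the prefix:
  forall n. forall p. forall y. exists q. forall r. (C(n) & ~D(p,p) & ~D(y,q) & ~D(y,y) & C(r))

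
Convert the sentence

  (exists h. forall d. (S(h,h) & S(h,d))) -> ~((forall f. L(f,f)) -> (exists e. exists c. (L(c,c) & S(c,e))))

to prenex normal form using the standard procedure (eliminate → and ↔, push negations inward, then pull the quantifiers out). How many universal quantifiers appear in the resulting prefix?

Eliminate → and ↔ using ¬ and ∨.
  ~(exists h. forall d. (S(h,h) & S(h,d))) | ~(~(forall f. L(f,f)) | (exists e. exists c. (L(c,c) & S(c,e))))
Push ¬ through the quantifiers and connectives to reach negation normal form:
  (forall h. exists d. (~S(h,h) | ~S(h,d))) | (forall f. L(f,f)) & (forall e. forall c. (~L(c,c) | ~S(c,e)))
Finally move all quantifiers to the prefix:
  forall h. exists d. forall f. forall e. forall c. (~S(h,h) | ~S(h,d) | L(f,f) & (~L(c,c) | ~S(c,e)))
The prefix is forall h exists d forall f forall e forall c: 4 universal, 1 existential.

4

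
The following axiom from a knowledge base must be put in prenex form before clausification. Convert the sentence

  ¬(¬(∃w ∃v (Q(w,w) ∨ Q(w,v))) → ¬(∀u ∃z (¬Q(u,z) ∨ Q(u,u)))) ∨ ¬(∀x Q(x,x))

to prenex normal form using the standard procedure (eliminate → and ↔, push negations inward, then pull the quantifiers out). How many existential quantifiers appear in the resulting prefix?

2

First replace A → B with ¬A ∨ B.
  ¬(¬¬(∃w ∃v (Q(w,w) ∨ Q(w,v))) ∨ ¬(∀u ∃z (¬Q(u,z) ∨ Q(u,u)))) ∨ ¬(∀x Q(x,x))
Push ¬ through the quantifiers and connectives to reach negation normal form:
  (∀w ∀v (¬Q(w,w) ∧ ¬Q(w,v))) ∧ (∀u ∃z (¬Q(u,z) ∨ Q(u,u))) ∨ (∃x ¬Q(x,x))
Finally move all quantifiers to the prefix:
  ∀w ∀v ∀u ∃z ∃x (¬Q(w,w) ∧ ¬Q(w,v) ∧ (¬Q(u,z) ∨ Q(u,u)) ∨ ¬Q(x,x))
The prefix is ∀w ∀v ∀u ∃z ∃x: 3 universal, 2 existential.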